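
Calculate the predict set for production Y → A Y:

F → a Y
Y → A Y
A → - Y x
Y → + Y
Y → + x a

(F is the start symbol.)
{ '-' }

PREDICT(Y → A Y) = (FIRST(RHS) \ {ε}) ∪ (FOLLOW(Y) if ε ∈ FIRST(RHS), i.e. RHS ⇒* ε)
FIRST(A) = { '-' }
FIRST(A Y) = { '-' }
ε ∉ FIRST(A Y), so FOLLOW(Y) is not added.
PREDICT(Y → A Y) = { '-' }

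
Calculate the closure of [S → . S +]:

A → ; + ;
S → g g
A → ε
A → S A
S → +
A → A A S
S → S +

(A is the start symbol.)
To compute CLOSURE, for each item [A → α.Bβ] where B is a non-terminal, add [B → .γ] for all productions B → γ; repeat for the newly added items until nothing changes.

Start with: [S → . S +]
  [S → . S +] has the dot before S: add [S → . g g], [S → . +]
No further items can be added.

CLOSURE = { [S → . +], [S → . S +], [S → . g g] }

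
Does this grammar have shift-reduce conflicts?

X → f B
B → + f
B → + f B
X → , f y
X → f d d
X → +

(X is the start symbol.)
A shift-reduce conflict occurs when an LR(0) state has both:
  - a complete (reduce) item [A → α .] (dot at the end), and
  - a shift item [B → β . c γ] (dot before a terminal).

Augment with X' → X and build the canonical LR(0) collection (I0 = CLOSURE({[X' → . X]}), then GOTO on every symbol after a dot until no new states appear). It has 13 states:
  I0: { [X → . +], [X → . , f y], [X → . f B], [X → . f d d], [X' → . X] }  — shift
  I1: { [X → + .] }  — reduce
  I2: { [X → , . f y] }  — shift
  I3: { [X' → X .] }  — accept
  I4: { [B → . + f B], [B → . + f], [X → f . B], [X → f . d d] }  — shift
  I5: { [B → + . f B], [B → + . f] }  — shift
  I6: { [X → f B .] }  — reduce
  I7: { [X → f d . d] }  — shift
  I8: { [X → f d d .] }  — reduce
  I9: { [B → + f . B], [B → + f .], [B → . + f B], [B → . + f] }  — shift, reduce
  I10: { [B → + f B .] }  — reduce
  I11: { [X → , f . y] }  — shift
  I12: { [X → , f y .] }  — reduce

I9 contains reduce item [B → + f .] and shift items [B → . + f], [B → . + f B] — shift-reduce conflict.

Answer: Yes — I9: [B → + f .] vs [B → . + f]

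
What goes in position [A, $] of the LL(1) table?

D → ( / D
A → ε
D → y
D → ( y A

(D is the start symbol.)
A → ε

To find M[A, $], we find productions for A where $ is in the predict set (PREDICT(N → α) = (FIRST(α) \ {ε}) ∪ (FOLLOW(N) if α ⇒* ε)).

Relevant sets:
  FOLLOW(A) = { $ }

A → ε: PREDICT = { $ }
  $ is in predict set, so this production goes in M[A, $]

M[A, $] = A → ε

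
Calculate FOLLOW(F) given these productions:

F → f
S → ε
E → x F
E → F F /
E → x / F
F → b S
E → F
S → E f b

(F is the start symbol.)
{ $, '/', 'b', 'f' }

To compute FOLLOW(F), find every occurrence of F on a right-hand side N → α F β: add FIRST(β) \ {ε}, and if β is empty or nullable also add FOLLOW(N). Iterate to a fixed point.

F is the start symbol, so $ ∈ FOLLOW(F).
In E → x F: F is at the end, add FOLLOW(E)
In E → F F /: F is followed by F '/', add FIRST(F '/') \ {ε} = { 'b', 'f' }
In E → F F /: F is followed by '/', add FIRST('/') \ {ε} = { '/' }
In E → x / F: F is at the end, add FOLLOW(E)
In E → F: F is at the end, add FOLLOW(E)

The FOLLOW sets referred to above (computed the same way, to a fixed point):
  FOLLOW(E) = { 'f' }

Taking the union: FOLLOW(F) = { $, '/', 'b', 'f' }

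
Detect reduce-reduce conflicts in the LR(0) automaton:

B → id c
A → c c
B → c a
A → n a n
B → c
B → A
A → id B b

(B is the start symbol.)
Yes — I9: [B → c .] vs [B → id c .]

Augment with B' → B and build the canonical LR(0) collection (I0 = CLOSURE({[B' → . B]}), then GOTO on every symbol after a dot until no new states appear). It has 13 states:
  I0: { [A → . c c], [A → . id B b], [A → . n a n], [B → . A], [B → . c a], [B → . c], [B → . id c], [B' → . B] }  — shift
  I1: { [B → A .] }  — reduce
  I2: { [B' → B .] }  — accept
  I3: { [A → c . c], [B → c . a], [B → c .] }  — shift, reduce
  I4: { [A → . c c], [A → . id B b], [A → . n a n], [A → id . B b], [B → . A], [B → . c a], [B → . c], [B → . id c], [B → id . c] }  — shift
  I5: { [A → n . a n] }  — shift
  I6: { [A → n a . n] }  — shift
  I7: { [A → n a n .] }  — reduce
  I8: { [A → id B . b] }  — shift
  I9: { [A → c . c], [B → c . a], [B → c .], [B → id c .] }  — shift, 2 reduces
  I10: { [B → c a .] }  — reduce
  I11: { [A → c c .] }  — reduce
  I12: { [A → id B b .] }  — reduce

I9 contains complete items [B → c .], [B → id c .] — reduce-reduce conflict.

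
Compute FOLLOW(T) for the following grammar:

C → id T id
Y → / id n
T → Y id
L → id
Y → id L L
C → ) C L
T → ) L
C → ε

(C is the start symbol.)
In C → id T id: T is followed by id, add FIRST(id) \ {ε} = { 'id' }

Taking the union: FOLLOW(T) = { 'id' }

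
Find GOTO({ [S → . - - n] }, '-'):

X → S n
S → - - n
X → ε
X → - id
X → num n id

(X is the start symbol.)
{ [S → - . - n] }

GOTO(I, '-') = CLOSURE({ [A → αX.β] : [A → α.Xβ] ∈ I, X = '-' })

Items with dot before '-', with the dot advanced:
  [S → . - - n] → [S → - . - n]
Closure adds nothing (no advanced item has the dot before a non-terminal).

GOTO = { [S → - . - n] }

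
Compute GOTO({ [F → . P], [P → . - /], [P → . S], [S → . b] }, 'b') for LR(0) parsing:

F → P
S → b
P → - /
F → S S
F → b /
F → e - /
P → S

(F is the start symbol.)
{ [S → b .] }

GOTO(I, 'b') = CLOSURE({ [A → αX.β] : [A → α.Xβ] ∈ I, X = 'b' })

Items with dot before 'b', with the dot advanced:
  [S → . b] → [S → b .]
Closure adds nothing (no advanced item has the dot before a non-terminal).

GOTO = { [S → b .] }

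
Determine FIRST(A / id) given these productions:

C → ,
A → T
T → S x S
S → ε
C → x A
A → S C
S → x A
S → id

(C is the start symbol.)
{ ',', 'id', 'x' }

FIRST sets of the non-terminals involved (from the grammar, by fixed-point iteration):
  FIRST(A) = { ',', 'id', 'x' }

To compute FIRST(A / id), process the symbols left to right:
Symbol A is a non-terminal. Add FIRST(A) \ {ε} = { ',', 'id', 'x' }
A is not nullable (ε ∉ FIRST(A)), so stop here.
FIRST(A / id) = { ',', 'id', 'x' }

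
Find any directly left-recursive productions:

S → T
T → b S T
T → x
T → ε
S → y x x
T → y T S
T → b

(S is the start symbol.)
No direct left recursion

Direct left recursion occurs when N → N α for some non-terminal N (the right-hand side begins with the left-hand side itself).

S → T: starts with T
T → b S T: starts with b
T → x: starts with x
T → ε: starts with ε
S → y x x: starts with y
T → y T S: starts with y
T → b: starts with b

No direct left recursion found.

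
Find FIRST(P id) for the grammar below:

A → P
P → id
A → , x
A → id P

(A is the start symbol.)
{ 'id' }

FIRST sets of the non-terminals involved (from the grammar, by fixed-point iteration):
  FIRST(P) = { 'id' }

To compute FIRST(P id), process the symbols left to right:
Symbol P is a non-terminal. Add FIRST(P) \ {ε} = { 'id' }
P is not nullable (ε ∉ FIRST(P)), so stop here.
FIRST(P id) = { 'id' }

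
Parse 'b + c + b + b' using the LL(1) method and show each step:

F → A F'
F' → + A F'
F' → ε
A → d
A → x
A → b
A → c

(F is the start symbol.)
LL(1) parsing maintains a stack (initially the start symbol over $) and the input. At each step: if the stack top is a terminal, match it against the current input token; if it is a non-terminal N, replace it with the RHS of M[N, lookahead] (the unique production whose predict set contains the lookahead).

Stack is shown with the top on the left.

Stack     Input            Action
---------------------------------
F $       b + c + b + b $  output F → A F'
A F' $    b + c + b + b $  output A → b
b F' $    b + c + b + b $  match 'b'
F' $      + c + b + b $    output F' → + A F'
+ A F' $  + c + b + b $    match '+'
A F' $    c + b + b $      output A → c
c F' $    c + b + b $      match 'c'
F' $      + b + b $        output F' → + A F'
+ A F' $  + b + b $        match '+'
A F' $    b + b $          output A → b
b F' $    b + b $          match 'b'
F' $      + b $            output F' → + A F'
+ A F' $  + b $            match '+'
A F' $    b $              output A → b
b F' $    b $              match 'b'
F' $      $                output F' → ε
$         $                accept

The string is accepted.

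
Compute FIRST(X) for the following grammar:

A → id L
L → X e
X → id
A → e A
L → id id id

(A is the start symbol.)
From X → id:
  - id is a terminal: add 'id' and stop

Collecting: FIRST(X) = { 'id' }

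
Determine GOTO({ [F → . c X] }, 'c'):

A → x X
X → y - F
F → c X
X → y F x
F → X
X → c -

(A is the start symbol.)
{ [F → c . X], [X → . c -], [X → . y - F], [X → . y F x] }

GOTO(I, 'c') = CLOSURE({ [A → αX.β] : [A → α.Xβ] ∈ I, X = 'c' })

Items with dot before 'c', with the dot advanced:
  [F → . c X] → [F → c . X]
Closure of the advanced items:
  [F → c . X] has the dot before X: add [X → . y - F], [X → . y F x], [X → . c -]

GOTO = { [F → c . X], [X → . c -], [X → . y - F], [X → . y F x] }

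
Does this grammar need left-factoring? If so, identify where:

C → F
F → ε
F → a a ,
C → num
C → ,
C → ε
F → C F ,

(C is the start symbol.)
Left-factoring is needed when two productions for the same non-terminal
share a common prefix on the right-hand side.

Productions for C:
  C → F
  C → num
  C → ,
  C → ε
Productions for F:
  F → ε
  F → a a ,
  F → C F ,

No common prefixes found.

Answer: No, left-factoring is not needed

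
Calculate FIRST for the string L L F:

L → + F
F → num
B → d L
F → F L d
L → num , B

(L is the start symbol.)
FIRST sets of the non-terminals involved (from the grammar, by fixed-point iteration):
  FIRST(L) = { '+', 'num' }

To compute FIRST(L L F), process the symbols left to right:
Symbol L is a non-terminal. Add FIRST(L) \ {ε} = { '+', 'num' }
L is not nullable (ε ∉ FIRST(L)), so stop here.
FIRST(L L F) = { '+', 'num' }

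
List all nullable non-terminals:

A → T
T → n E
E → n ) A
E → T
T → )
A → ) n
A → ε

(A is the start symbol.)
{ 'A' }

ε-productions: A → ε
So A is immediately nullable.
No further non-terminal can be added: every production for the remaining non-terminals contains a terminal or a non-nullable non-terminal.
Nullable = { 'A' }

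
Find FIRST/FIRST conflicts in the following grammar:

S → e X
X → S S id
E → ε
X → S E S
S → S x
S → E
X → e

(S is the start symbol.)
A FIRST/FIRST conflict occurs when two productions N → α and N → β for the same non-terminal have FIRST(α) ∩ FIRST(β) ≠ ∅ (with ε ∈ FIRST of a nullable right-hand side, so two nullable alternatives also conflict).

FIRST sets of the non-terminals at (or reachable through a nullable prefix from) the front of some alternative:
  FIRST(S) = { 'e', 'x', ε }
  FIRST(E) = { ε }

Productions for S:
  S → e X: FIRST = { 'e' }
  S → S x: FIRST = { 'e', 'x' }
  S → E: FIRST = { ε }
Productions for X:
  X → S S id: FIRST = { 'e', 'id', 'x' }
  X → S E S: FIRST = { 'e', 'x', ε }
  X → e: FIRST = { 'e' }
E has only one production, so no FIRST/FIRST conflict is possible there.

Conflict for S: S → e X and S → S x
  Overlap: { 'e' }
Conflict for X: X → S S id and X → S E S
  Overlap: { 'e', 'x' }
Conflict for X: X → S S id and X → e
  Overlap: { 'e' }
Conflict for X: X → S E S and X → e
  Overlap: { 'e' }

Answer: Yes. S → e X / S → S x on { 'e' }; X → S S id / X → S E S on { 'e', 'x' }; X → S S id / X → e on { 'e' }; X → S E S / X → e on { 'e' }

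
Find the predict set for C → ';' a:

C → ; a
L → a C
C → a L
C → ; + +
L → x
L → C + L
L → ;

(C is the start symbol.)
PREDICT(C → ';' a) = (FIRST(RHS) \ {ε}) ∪ (FOLLOW(C) if ε ∈ FIRST(RHS), i.e. RHS ⇒* ε)
FIRST(';' a) = { ';' }
ε ∉ FIRST(';' a), so FOLLOW(C) is not added.
PREDICT(C → ';' a) = { ';' }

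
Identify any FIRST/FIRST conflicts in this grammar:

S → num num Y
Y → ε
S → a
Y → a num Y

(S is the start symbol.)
No FIRST/FIRST conflicts.

Productions for S:
  S → num num Y: FIRST = { 'num' }
  S → a: FIRST = { 'a' }
Productions for Y:
  Y → ε: FIRST = { ε }
  Y → a num Y: FIRST = { 'a' }

All alternatives of each non-terminal have pairwise disjoint FIRST sets.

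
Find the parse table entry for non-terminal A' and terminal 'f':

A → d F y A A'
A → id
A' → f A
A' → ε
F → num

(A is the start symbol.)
A' → f A, A' → ε

To find M[A', 'f'], we find productions for A' where 'f' is in the predict set (PREDICT(N → α) = (FIRST(α) \ {ε}) ∪ (FOLLOW(N) if α ⇒* ε)).

Relevant sets:
  FOLLOW(A') = { $, 'f' }

A' → f A: PREDICT = { 'f' }
  'f' is in predict set, so this production goes in M[A', 'f']
A' → ε: PREDICT = { $, 'f' }
  'f' is in predict set, so this production goes in M[A', 'f']

M[A', 'f'] = A' → f A, A' → ε  (a multiply-defined cell — the grammar is not LL(1))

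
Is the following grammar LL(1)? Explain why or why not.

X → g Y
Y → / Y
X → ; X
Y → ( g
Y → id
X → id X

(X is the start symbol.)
Yes, the grammar is LL(1).

For X:
  PREDICT(X → g Y) = { 'g' }
  PREDICT(X → ';' X) = { ';' }
  PREDICT(X → id X) = { 'id' }
For Y:
  PREDICT(Y → '/' Y) = { '/' }
  PREDICT(Y → '(' g) = { '(' }
  PREDICT(Y → id) = { 'id' }

All predict sets are disjoint. The grammar IS LL(1).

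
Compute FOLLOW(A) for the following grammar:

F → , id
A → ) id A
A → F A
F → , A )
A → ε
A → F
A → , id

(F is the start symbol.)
{ ')' }

In A → ) id A: A is at the end; this adds FOLLOW(A) to itself — nothing new
In A → F A: A is at the end; this adds FOLLOW(A) to itself — nothing new
In F → , A ): A is followed by ')', add FIRST(')') \ {ε} = { ')' }

Taking the union: FOLLOW(A) = { ')' }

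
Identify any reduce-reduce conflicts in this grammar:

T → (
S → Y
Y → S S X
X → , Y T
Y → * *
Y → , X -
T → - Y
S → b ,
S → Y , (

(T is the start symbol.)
Yes — I7: [S → Y .] vs [T → - Y .]

A reduce-reduce conflict occurs when an LR(0) state has two complete items [A → α .] and [B → β .] — both call for a reduction, and with no lookahead the parser cannot choose between them.

Augment with T' → T and build the canonical LR(0) collection (I0 = CLOSURE({[T' → . T]}), then GOTO on every symbol after a dot until no new states appear). It has 22 states:
  I0: { [T → . (], [T → . - Y], [T' → . T] }  — shift
  I1: { [T → ( .] }  — reduce
  I2: { [S → . Y , (], [S → . Y], [S → . b ,], [T → - . Y], [Y → . * *], [Y → . , X -], [Y → . S S X] }  — shift
  I3: { [T' → T .] }  — accept
  I4: { [Y → * . *] }  — shift
  I5: { [X → . , Y T], [Y → , . X -] }  — shift
  I6: { [S → . Y , (], [S → . Y], [S → . b ,], [Y → . * *], [Y → . , X -], [Y → . S S X], [Y → S . S X] }  — shift
  I7: { [S → Y . , (], [S → Y .], [T → - Y .] }  — shift, 2 reduces
  I8: { [S → b . ,] }  — shift
  I9: { [S → b , .] }  — reduce
  I10: { [S → Y , . (] }  — shift
  I11: { [S → Y , ( .] }  — reduce
  I12: { [S → . Y , (], [S → . Y], [S → . b ,], [X → . , Y T], [Y → . * *], [Y → . , X -], [Y → . S S X], [Y → S . S X], [Y → S S . X] }  — shift
  I13: { [S → Y . , (], [S → Y .] }  — shift, reduce
  I14: { [S → . Y , (], [S → . Y], [S → . b ,], [X → , . Y T], [X → . , Y T], [Y → , . X -], [Y → . * *], [Y → . , X -], [Y → . S S X] }  — shift
  I15: { [Y → S S X .] }  — reduce
  I16: { [Y → , X . -] }  — shift
  I17: { [S → Y . , (], [S → Y .], [T → . (], [T → . - Y], [X → , Y . T] }  — shift, reduce
  I18: { [X → , Y T .] }  — reduce
  I19: { [Y → , X - .] }  — reduce
  I20: { [S → . Y , (], [S → . Y], [S → . b ,], [X → , . Y T], [Y → . * *], [Y → . , X -], [Y → . S S X] }  — shift
  I21: { [Y → * * .] }  — reduce

I7 contains complete items [S → Y .], [T → - Y .] — reduce-reduce conflict.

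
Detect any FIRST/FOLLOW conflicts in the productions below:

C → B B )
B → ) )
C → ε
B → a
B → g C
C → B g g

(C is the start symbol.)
Yes. C → B B ')' with FOLLOW(C) on { ')', 'a', 'g' }; C → B g g with FOLLOW(C) on { ')', 'a', 'g' }

A FIRST/FOLLOW conflict occurs when a non-terminal N has a nullable alternative N → β (β ⇒* ε) and another alternative N → α with FIRST(α) ∩ FOLLOW(N) ≠ ∅: on such a lookahead the parser cannot decide between expanding α and letting N vanish via β.

Nullable non-terminals: C.
FIRST sets used below: FIRST(B) = { ')', 'a', 'g' }

C: nullable alternative(s) C → ε; FOLLOW(C) = { $, ')', 'a', 'g' }
  C → B B ): FIRST \ {ε} = { ')', 'a', 'g' } — overlaps FOLLOW(C) on { ')', 'a', 'g' }: CONFLICT
  C → ε: FIRST \ {ε} = { } — this is the only nullable alternative, skip
  C → B g g: FIRST \ {ε} = { ')', 'a', 'g' } — overlaps FOLLOW(C) on { ')', 'a', 'g' }: CONFLICT

B has no nullable alternative, so no FIRST/FOLLOW check is needed there.

So the grammar has 2 FIRST/FOLLOW conflicts (marked CONFLICT above).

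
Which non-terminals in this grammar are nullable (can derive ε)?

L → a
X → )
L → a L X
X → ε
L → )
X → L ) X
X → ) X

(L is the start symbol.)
{ 'X' }

A non-terminal is nullable if it can derive ε (the empty string): either it has an ε-production, or it has a production whose right-hand side consists entirely of nullable non-terminals.

ε-productions: X → ε
So X is immediately nullable.
No further non-terminal can be added: every production for the remaining non-terminals contains a terminal or a non-nullable non-terminal.
Nullable = { 'X' }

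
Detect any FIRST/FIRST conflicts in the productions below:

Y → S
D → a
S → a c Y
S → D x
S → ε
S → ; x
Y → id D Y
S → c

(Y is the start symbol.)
Yes. S → a c Y / S → D x on { 'a' }

FIRST sets of the non-terminals at (or reachable through a nullable prefix from) the front of some alternative:
  FIRST(S) = { ';', 'a', 'c', ε }
  FIRST(D) = { 'a' }

Productions for Y:
  Y → S: FIRST = { ';', 'a', 'c', ε }
  Y → id D Y: FIRST = { 'id' }
Productions for S:
  S → a c Y: FIRST = { 'a' }
  S → D x: FIRST = { 'a' }
  S → ε: FIRST = { ε }
  S → ; x: FIRST = { ';' }
  S → c: FIRST = { 'c' }
D has only one production, so no FIRST/FIRST conflict is possible there.

Conflict for S: S → a c Y and S → D x
  Overlap: { 'a' }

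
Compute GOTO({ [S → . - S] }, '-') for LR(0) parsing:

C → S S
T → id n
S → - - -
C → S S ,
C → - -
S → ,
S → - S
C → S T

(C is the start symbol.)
GOTO(I, '-') = CLOSURE({ [A → αX.β] : [A → α.Xβ] ∈ I, X = '-' })

Items with dot before '-', with the dot advanced:
  [S → . - S] → [S → - . S]
Closure of the advanced items:
  [S → - . S] has the dot before S: add [S → . - - -], [S → . ,], [S → . - S]

GOTO = { [S → - . S], [S → . ,], [S → . - - -], [S → . - S] }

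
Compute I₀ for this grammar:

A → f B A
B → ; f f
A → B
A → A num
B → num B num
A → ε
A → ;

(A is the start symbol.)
First, augment the grammar with A' → A
I₀ = CLOSURE({ [A' → . A] }):
  [A' → . A] has the dot before A: add [A → . f B A], [A → . B], [A → . A num], [A → .], [A → . ;]
  [A → . B] has the dot before B: add [B → . ; f f], [B → . num B num]
No further items can be added.

I₀ = { [A → . ;], [A → . A num], [A → . B], [A → . f B A], [A → .], [A' → . A], [B → . ; f f], [B → . num B num] }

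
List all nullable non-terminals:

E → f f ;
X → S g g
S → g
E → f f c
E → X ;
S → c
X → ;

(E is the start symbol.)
None

A non-terminal is nullable if it can derive ε (the empty string): either it has an ε-production, or it has a production whose right-hand side consists entirely of nullable non-terminals.

There are no ε-productions, so no non-terminal can derive ε.
No non-terminals are nullable.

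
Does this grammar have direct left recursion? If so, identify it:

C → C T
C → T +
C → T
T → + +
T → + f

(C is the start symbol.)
Yes, C is left-recursive

Direct left recursion occurs when N → N α for some non-terminal N (the right-hand side begins with the left-hand side itself).

C → C T: LEFT RECURSIVE (starts with C)
C → T +: starts with T
C → T: starts with T
T → + +: starts with '+'
T → + f: starts with '+'

The grammar has direct left recursion on: C.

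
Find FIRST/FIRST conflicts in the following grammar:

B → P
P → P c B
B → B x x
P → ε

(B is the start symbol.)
Yes. B → P / B → B x x on { 'c' }

FIRST sets of the non-terminals at (or reachable through a nullable prefix from) the front of some alternative:
  FIRST(P) = { 'c', ε }
  FIRST(B) = { 'c', 'x', ε }

Productions for B:
  B → P: FIRST = { 'c', ε }
  B → B x x: FIRST = { 'c', 'x' }
Productions for P:
  P → P c B: FIRST = { 'c' }
  P → ε: FIRST = { ε }

Conflict for B: B → P and B → B x x
  Overlap: { 'c' }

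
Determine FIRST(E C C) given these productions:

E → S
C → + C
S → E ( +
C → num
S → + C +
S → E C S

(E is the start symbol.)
FIRST sets of the non-terminals involved (from the grammar, by fixed-point iteration):
  FIRST(E) = { '+' }

To compute FIRST(E C C), process the symbols left to right:
Symbol E is a non-terminal. Add FIRST(E) \ {ε} = { '+' }
E is not nullable (ε ∉ FIRST(E)), so stop here.
FIRST(E C C) = { '+' }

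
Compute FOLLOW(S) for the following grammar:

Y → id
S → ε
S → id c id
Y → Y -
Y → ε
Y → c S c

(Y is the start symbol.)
To compute FOLLOW(S), find every occurrence of S on a right-hand side N → α S β: add FIRST(β) \ {ε}, and if β is empty or nullable also add FOLLOW(N). Iterate to a fixed point.

In Y → c S c: S is followed by c, add FIRST(c) \ {ε} = { 'c' }

Taking the union: FOLLOW(S) = { 'c' }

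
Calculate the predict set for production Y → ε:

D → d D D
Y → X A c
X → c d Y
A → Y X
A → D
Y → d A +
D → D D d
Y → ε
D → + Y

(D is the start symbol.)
PREDICT(Y → ε) = (FIRST(RHS) \ {ε}) ∪ (FOLLOW(Y) if ε ∈ FIRST(RHS), i.e. RHS ⇒* ε)
The right-hand side is ε (FIRST(ε) = { ε }), so the predict set is FOLLOW(Y) = { $, '+', 'c', 'd' }
PREDICT(Y → ε) = { $, '+', 'c', 'd' }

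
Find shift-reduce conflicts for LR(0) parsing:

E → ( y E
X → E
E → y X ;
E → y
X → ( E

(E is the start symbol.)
A shift-reduce conflict occurs when an LR(0) state has both:
  - a complete (reduce) item [A → α .] (dot at the end), and
  - a shift item [B → β . c γ] (dot before a terminal).

Augment with E' → E and build the canonical LR(0) collection (I0 = CLOSURE({[E' → . E]}), then GOTO on every symbol after a dot until no new states appear). It has 13 states:
  I0: { [E → . ( y E], [E → . y X ;], [E → . y], [E' → . E] }  — shift
  I1: { [E → ( . y E] }  — shift
  I2: { [E' → E .] }  — accept
  I3: { [E → . ( y E], [E → . y X ;], [E → . y], [E → y . X ;], [E → y .], [X → . ( E], [X → . E] }  — shift, reduce
  I4: { [E → ( . y E], [E → . ( y E], [E → . y X ;], [E → . y], [X → ( . E] }  — shift
  I5: { [X → E .] }  — reduce
  I6: { [E → y X . ;] }  — shift
  I7: { [E → y X ; .] }  — reduce
  I8: { [X → ( E .] }  — reduce
  I9: { [E → ( y . E], [E → . ( y E], [E → . y X ;], [E → . y], [E → y . X ;], [E → y .], [X → . ( E], [X → . E] }  — shift, reduce
  I10: { [E → ( y E .], [X → E .] }  — 2 reduces
  I11: { [E → ( y . E], [E → . ( y E], [E → . y X ;], [E → . y] }  — shift
  I12: { [E → ( y E .] }  — reduce

I3 contains reduce item [E → y .] and shift items [E → . ( y E], [E → . y], [E → . y X ;], [X → . ( E] — shift-reduce conflict.
I9 contains reduce item [E → y .] and shift items [E → . ( y E], [E → . y], [E → . y X ;], [X → . ( E] — shift-reduce conflict.

Answer: Yes — I3: [E → y .] vs [E → . ( y E]; I9: [E → y .] vs [E → . ( y E]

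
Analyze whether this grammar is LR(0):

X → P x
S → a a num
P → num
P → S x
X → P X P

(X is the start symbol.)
Yes, the grammar is LR(0)

Augment with X' → X and build the canonical LR(0) collection (I0 = CLOSURE({[X' → . X]}), then GOTO on every symbol after a dot until no new states appear). It has 12 states:
  I0: { [P → . S x], [P → . num], [S → . a a num], [X → . P X P], [X → . P x], [X' → . X] }  — shift
  I1: { [P → . S x], [P → . num], [S → . a a num], [X → . P X P], [X → . P x], [X → P . X P], [X → P . x] }  — shift
  I2: { [P → S . x] }  — shift
  I3: { [X' → X .] }  — accept
  I4: { [S → a . a num] }  — shift
  I5: { [P → num .] }  — reduce
  I6: { [S → a a . num] }  — shift
  I7: { [S → a a num .] }  — reduce
  I8: { [P → S x .] }  — reduce
  I9: { [P → . S x], [P → . num], [S → . a a num], [X → P X . P] }  — shift
  I10: { [X → P x .] }  — reduce
  I11: { [X → P X P .] }  — reduce

Every state is either a pure shift/goto state or contains exactly one complete item and nothing to shift — no conflicts. The grammar is LR(0).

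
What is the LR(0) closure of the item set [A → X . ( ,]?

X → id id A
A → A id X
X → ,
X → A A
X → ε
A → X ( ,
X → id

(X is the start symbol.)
Start with: [A → X . ( ,]
The dot precedes the terminal '(', so nothing is added.

CLOSURE = { [A → X . ( ,] }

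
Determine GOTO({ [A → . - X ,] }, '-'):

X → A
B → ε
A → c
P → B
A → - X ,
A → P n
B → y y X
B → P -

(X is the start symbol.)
GOTO(I, '-') = CLOSURE({ [A → αX.β] : [A → α.Xβ] ∈ I, X = '-' })

Items with dot before '-', with the dot advanced:
  [A → . - X ,] → [A → - . X ,]
Closure of the advanced items:
  [A → - . X ,] has the dot before X: add [X → . A]
  [X → . A] has the dot before A: add [A → . c], [A → . - X ,], [A → . P n]
  [A → . P n] has the dot before P: add [P → . B]
  [P → . B] has the dot before B: add [B → .], [B → . y y X], [B → . P -]

GOTO = { [A → - . X ,], [A → . - X ,], [A → . P n], [A → . c], [B → . P -], [B → . y y X], [B → .], [P → . B], [X → . A] }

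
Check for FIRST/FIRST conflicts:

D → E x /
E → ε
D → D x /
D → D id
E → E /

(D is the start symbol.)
Yes. D → E x '/' / D → D x '/' on { '/', 'x' }; D → E x '/' / D → D id on { '/', 'x' }; D → D x '/' / D → D id on { '/', 'x' }

FIRST sets of the non-terminals at (or reachable through a nullable prefix from) the front of some alternative:
  FIRST(E) = { '/', ε }
  FIRST(D) = { '/', 'x' }

Productions for D:
  D → E x /: FIRST = { '/', 'x' }
  D → D x /: FIRST = { '/', 'x' }
  D → D id: FIRST = { '/', 'x' }
Productions for E:
  E → ε: FIRST = { ε }
  E → E /: FIRST = { '/' }

Conflict for D: D → E x / and D → D x /
  Overlap: { '/', 'x' }
Conflict for D: D → E x / and D → D id
  Overlap: { '/', 'x' }
Conflict for D: D → D x / and D → D id
  Overlap: { '/', 'x' }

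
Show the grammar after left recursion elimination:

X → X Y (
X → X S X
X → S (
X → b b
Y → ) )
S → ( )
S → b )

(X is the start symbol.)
X → S ( X'
X → b b X'
X' → Y ( X'
X' → S X X'
X' → ε
Y → ) )
S → ( )
S → b )

X is directly left-recursive. The standard transformation for
  A → A α₁ | ... | A α_m | β₁ | ... | β_n
is
  A  → β₁ A' | ... | β_n A'
  A' → α₁ A' | ... | α_m A' | ε

X → S ( becomes X → S ( X'
X → b b becomes X → b b X'
X → X Y ( becomes X' → Y ( X'
X → X S X becomes X' → S X X'
Add X' → ε

Productions for other non-terminals are unchanged:
  Y → ) )
  S → ( )
  S → b )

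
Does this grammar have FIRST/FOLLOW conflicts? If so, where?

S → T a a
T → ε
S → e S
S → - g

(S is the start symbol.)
No FIRST/FOLLOW conflicts.

Nullable non-terminals: T.
T has a nullable alternative but only one production, so nothing to check.

S has no nullable alternative, so no FIRST/FOLLOW check is needed there.

No FIRST/FOLLOW conflicts found.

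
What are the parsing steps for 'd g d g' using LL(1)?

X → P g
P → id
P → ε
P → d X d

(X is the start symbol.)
Stack is shown with the top on the left.

Stack      Input      Action
----------------------------
X $        d g d g $  output X → P g
P g $      d g d g $  output P → d X d
d X d g $  d g d g $  match 'd'
X d g $    g d g $    output X → P g
P g d g $  g d g $    output P → ε
g d g $    g d g $    match 'g'
d g $      d g $      match 'd'
g $        g $        match 'g'
$          $          accept

The string is accepted.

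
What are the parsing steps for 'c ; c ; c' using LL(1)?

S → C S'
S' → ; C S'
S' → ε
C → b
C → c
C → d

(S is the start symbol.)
LL(1) parsing maintains a stack (initially the start symbol over $) and the input. At each step: if the stack top is a terminal, match it against the current input token; if it is a non-terminal N, replace it with the RHS of M[N, lookahead] (the unique production whose predict set contains the lookahead).

Stack is shown with the top on the left.

Stack     Input        Action
-----------------------------
S $       c ; c ; c $  output S → C S'
C S' $    c ; c ; c $  output C → c
c S' $    c ; c ; c $  match 'c'
S' $      ; c ; c $    output S' → ; C S'
; C S' $  ; c ; c $    match ';'
C S' $    c ; c $      output C → c
c S' $    c ; c $      match 'c'
S' $      ; c $        output S' → ; C S'
; C S' $  ; c $        match ';'
C S' $    c $          output C → c
c S' $    c $          match 'c'
S' $      $            output S' → ε
$         $            accept

The string is accepted.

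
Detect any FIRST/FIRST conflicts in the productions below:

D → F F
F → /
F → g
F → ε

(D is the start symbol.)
A FIRST/FIRST conflict occurs when two productions N → α and N → β for the same non-terminal have FIRST(α) ∩ FIRST(β) ≠ ∅ (with ε ∈ FIRST of a nullable right-hand side, so two nullable alternatives also conflict).

Productions for F:
  F → /: FIRST = { '/' }
  F → g: FIRST = { 'g' }
  F → ε: FIRST = { ε }
D has only one production, so no FIRST/FIRST conflict is possible there.

All alternatives of each non-terminal have pairwise disjoint FIRST sets.

Answer: No FIRST/FIRST conflicts.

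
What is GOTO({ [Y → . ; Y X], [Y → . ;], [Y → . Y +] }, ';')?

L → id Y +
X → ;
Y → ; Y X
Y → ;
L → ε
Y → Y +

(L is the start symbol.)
{ [Y → . ; Y X], [Y → . ;], [Y → . Y +], [Y → ; . Y X], [Y → ; .] }

GOTO(I, ';') = CLOSURE({ [A → αX.β] : [A → α.Xβ] ∈ I, X = ';' })

Items with dot before ';', with the dot advanced:
  [Y → . ;] → [Y → ; .]
  [Y → . ; Y X] → [Y → ; . Y X]
Closure of the advanced items:
  [Y → ; . Y X] has the dot before Y: add [Y → . ; Y X], [Y → . ;], [Y → . Y +]

GOTO = { [Y → . ; Y X], [Y → . ;], [Y → . Y +], [Y → ; . Y X], [Y → ; .] }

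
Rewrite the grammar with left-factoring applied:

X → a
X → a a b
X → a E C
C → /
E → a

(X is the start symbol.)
X → a X'
X' → ε
X' → a b
X' → E C
C → /
E → a

Left-factoring transforms A → αβ₁ | αβ₂ into A → αA' and A' → β₁ | β₂
(α is the longest common prefix among the alternatives). Repeat until
no nonterminal has two alternatives with a common prefix.

Round 1: X has alternatives sharing prefix 'a'. Introduce X': X → a X'
  Add: X' → ε
  Add: X' → a b
  Add: X' → E C

No remaining common prefixes — done.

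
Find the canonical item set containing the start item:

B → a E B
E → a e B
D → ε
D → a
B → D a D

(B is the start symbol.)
{ [B → . D a D], [B → . a E B], [B' → . B], [D → . a], [D → .] }

First, augment the grammar with B' → B
I₀ = CLOSURE({ [B' → . B] }):
  [B' → . B] has the dot before B: add [B → . a E B], [B → . D a D]
  [B → . D a D] has the dot before D: add [D → .], [D → . a]
No further items can be added.

I₀ = { [B → . D a D], [B → . a E B], [B' → . B], [D → . a], [D → .] }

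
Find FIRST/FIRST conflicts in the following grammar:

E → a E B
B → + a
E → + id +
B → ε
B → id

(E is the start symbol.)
No FIRST/FIRST conflicts.

Productions for E:
  E → a E B: FIRST = { 'a' }
  E → + id +: FIRST = { '+' }
Productions for B:
  B → + a: FIRST = { '+' }
  B → ε: FIRST = { ε }
  B → id: FIRST = { 'id' }

All alternatives of each non-terminal have pairwise disjoint FIRST sets.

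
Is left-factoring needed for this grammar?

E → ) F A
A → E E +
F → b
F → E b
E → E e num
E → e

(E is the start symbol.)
No, left-factoring is not needed

Left-factoring is needed when two productions for the same non-terminal
share a common prefix on the right-hand side.

Productions for E:
  E → ) F A
  E → E e num
  E → e
Productions for F:
  F → b
  F → E b

No common prefixes found.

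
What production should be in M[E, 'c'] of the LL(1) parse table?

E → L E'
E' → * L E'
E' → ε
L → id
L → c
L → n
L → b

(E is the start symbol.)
To find M[E, 'c'], we find productions for E where 'c' is in the predict set (PREDICT(N → α) = (FIRST(α) \ {ε}) ∪ (FOLLOW(N) if α ⇒* ε)).

Relevant sets:
  FIRST(L) = { 'b', 'c', 'id', 'n' }

E → L E': PREDICT = { 'b', 'c', 'id', 'n' }
  'c' is in predict set, so this production goes in M[E, 'c']

M[E, 'c'] = E → L E'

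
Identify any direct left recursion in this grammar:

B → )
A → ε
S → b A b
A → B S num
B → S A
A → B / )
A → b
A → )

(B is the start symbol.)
Direct left recursion occurs when N → N α for some non-terminal N (the right-hand side begins with the left-hand side itself).

B → ): starts with ')'
A → ε: starts with ε
S → b A b: starts with b
A → B S num: starts with B
B → S A: starts with S
A → B / ): starts with B
A → b: starts with b
A → ): starts with ')'

No direct left recursion found.

Answer: No direct left recursion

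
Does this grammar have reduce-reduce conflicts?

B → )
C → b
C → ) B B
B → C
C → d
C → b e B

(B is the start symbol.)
No reduce-reduce conflicts

Augment with B' → B and build the canonical LR(0) collection (I0 = CLOSURE({[B' → . B]}), then GOTO on every symbol after a dot until no new states appear). It has 10 states:
  I0: { [B → . )], [B → . C], [B' → . B], [C → . ) B B], [C → . b e B], [C → . b], [C → . d] }  — shift
  I1: { [B → ) .], [B → . )], [B → . C], [C → ) . B B], [C → . ) B B], [C → . b e B], [C → . b], [C → . d] }  — shift, reduce
  I2: { [B' → B .] }  — accept
  I3: { [B → C .] }  — reduce
  I4: { [C → b . e B], [C → b .] }  — shift, reduce
  I5: { [C → d .] }  — reduce
  I6: { [B → . )], [B → . C], [C → . ) B B], [C → . b e B], [C → . b], [C → . d], [C → b e . B] }  — shift
  I7: { [C → b e B .] }  — reduce
  I8: { [B → . )], [B → . C], [C → ) B . B], [C → . ) B B], [C → . b e B], [C → . b], [C → . d] }  — shift
  I9: { [C → ) B B .] }  — reduce

No state contains more than one complete item.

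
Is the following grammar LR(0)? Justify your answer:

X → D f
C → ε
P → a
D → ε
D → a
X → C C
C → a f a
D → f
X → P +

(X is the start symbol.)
A grammar is LR(0) if no state in the canonical LR(0) collection has:
  - both a shift item (dot before a terminal) and a complete item (shift-reduce conflict), or
  - two or more complete items (reduce-reduce conflict; the accept item [X' → X .] counts as a complete item here).

Augment with X' → X and build the canonical LR(0) collection (I0 = CLOSURE({[X' → . X]}), then GOTO on every symbol after a dot until no new states appear). It has 13 states:
  I0: { [C → . a f a], [C → .], [D → . a], [D → . f], [D → .], [P → . a], [X → . C C], [X → . D f], [X → . P +], [X' → . X] }  — shift, 2 reduces
  I1: { [C → . a f a], [C → .], [X → C . C] }  — shift, reduce
  I2: { [X → D . f] }  — shift
  I3: { [X → P . +] }  — shift
  I4: { [X' → X .] }  — accept
  I5: { [C → a . f a], [D → a .], [P → a .] }  — shift, 2 reduces
  I6: { [D → f .] }  — reduce
  I7: { [C → a f . a] }  — shift
  I8: { [C → a f a .] }  — reduce
  I9: { [X → P + .] }  — reduce
  I10: { [X → D f .] }  — reduce
  I11: { [X → C C .] }  — reduce
  I12: { [C → a . f a] }  — shift

Conflict in state I0:
  Shift-reduce conflict between [C → .] and [C → . a f a]
So the grammar is NOT LR(0).

Answer: No. Shift-reduce conflict between [C → .] and [C → . a f a]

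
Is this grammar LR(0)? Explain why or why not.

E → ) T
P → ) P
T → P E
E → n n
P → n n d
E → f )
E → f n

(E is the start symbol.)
Yes, the grammar is LR(0)

Augment with E' → E and build the canonical LR(0) collection (I0 = CLOSURE({[E' → . E]}), then GOTO on every symbol after a dot until no new states appear). It has 16 states:
  I0: { [E → . ) T], [E → . f )], [E → . f n], [E → . n n], [E' → . E] }  — shift
  I1: { [E → ) . T], [P → . ) P], [P → . n n d], [T → . P E] }  — shift
  I2: { [E' → E .] }  — accept
  I3: { [E → f . )], [E → f . n] }  — shift
  I4: { [E → n . n] }  — shift
  I5: { [E → n n .] }  — reduce
  I6: { [E → f ) .] }  — reduce
  I7: { [E → f n .] }  — reduce
  I8: { [P → ) . P], [P → . ) P], [P → . n n d] }  — shift
  I9: { [E → . ) T], [E → . f )], [E → . f n], [E → . n n], [T → P . E] }  — shift
  I10: { [E → ) T .] }  — reduce
  I11: { [P → n . n d] }  — shift
  I12: { [P → n n . d] }  — shift
  I13: { [P → n n d .] }  — reduce
  I14: { [T → P E .] }  — reduce
  I15: { [P → ) P .] }  — reduce

Every state is either a pure shift/goto state or contains exactly one complete item and nothing to shift — no conflicts. The grammar is LR(0).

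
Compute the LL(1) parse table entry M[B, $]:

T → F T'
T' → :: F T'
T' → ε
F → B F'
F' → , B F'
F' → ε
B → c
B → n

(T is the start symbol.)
To find M[B, $], we find productions for B where $ is in the predict set (PREDICT(N → α) = (FIRST(α) \ {ε}) ∪ (FOLLOW(N) if α ⇒* ε)).

B → c: PREDICT = { 'c' }
B → n: PREDICT = { 'n' }

M[B, $] is empty (no production applies)

Answer: Empty (error entry)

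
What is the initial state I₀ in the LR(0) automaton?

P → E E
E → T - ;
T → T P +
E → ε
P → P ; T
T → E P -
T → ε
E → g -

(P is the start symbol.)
First, augment the grammar with P' → P
I₀ = CLOSURE({ [P' → . P] }):
  [P' → . P] has the dot before P: add [P → . E E], [P → . P ; T]
  [P → . E E] has the dot before E: add [E → . T - ;], [E → .], [E → . g -]
  [E → . T - ;] has the dot before T: add [T → . T P +], [T → . E P -], [T → .]
No further items can be added.

I₀ = { [E → . T - ;], [E → . g -], [E → .], [P → . E E], [P → . P ; T], [P' → . P], [T → . E P -], [T → . T P +], [T → .] }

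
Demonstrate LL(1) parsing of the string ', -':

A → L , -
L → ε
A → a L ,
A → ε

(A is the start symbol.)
Stack is shown with the top on the left.

Stack    Input  Action
----------------------
A $      , - $  output A → L , -
L , - $  , - $  output L → ε
, - $    , - $  match ','
- $      - $    match '-'
$        $      accept

The string is accepted.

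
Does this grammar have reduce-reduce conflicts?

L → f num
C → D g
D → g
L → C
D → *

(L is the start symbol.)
A reduce-reduce conflict occurs when an LR(0) state has two complete items [A → α .] and [B → β .] — both call for a reduction, and with no lookahead the parser cannot choose between them.

Augment with L' → L and build the canonical LR(0) collection (I0 = CLOSURE({[L' → . L]}), then GOTO on every symbol after a dot until no new states appear). It has 9 states:
  I0: { [C → . D g], [D → . *], [D → . g], [L → . C], [L → . f num], [L' → . L] }  — shift
  I1: { [D → * .] }  — reduce
  I2: { [L → C .] }  — reduce
  I3: { [C → D . g] }  — shift
  I4: { [L' → L .] }  — accept
  I5: { [L → f . num] }  — shift
  I6: { [D → g .] }  — reduce
  I7: { [L → f num .] }  — reduce
  I8: { [C → D g .] }  — reduce

No state contains more than one complete item.

Answer: No reduce-reduce conflicts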